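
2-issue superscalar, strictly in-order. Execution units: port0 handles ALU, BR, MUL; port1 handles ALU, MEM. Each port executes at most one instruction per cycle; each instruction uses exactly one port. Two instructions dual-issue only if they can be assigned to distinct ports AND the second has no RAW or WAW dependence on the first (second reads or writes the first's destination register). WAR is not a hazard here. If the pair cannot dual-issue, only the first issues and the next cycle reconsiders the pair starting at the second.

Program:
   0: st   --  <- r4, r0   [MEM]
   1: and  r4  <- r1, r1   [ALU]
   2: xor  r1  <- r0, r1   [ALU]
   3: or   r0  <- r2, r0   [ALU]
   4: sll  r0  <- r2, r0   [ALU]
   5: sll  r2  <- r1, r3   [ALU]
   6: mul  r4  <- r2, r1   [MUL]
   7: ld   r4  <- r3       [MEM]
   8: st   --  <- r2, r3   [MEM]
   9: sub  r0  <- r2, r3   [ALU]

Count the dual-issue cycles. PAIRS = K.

[0] i0,i1  st.MEM+and.ALU  -- 2-wide
[1] i2,i3  xor.ALU+or.ALU  -- 2-wide
[2] i4,i5  sll.ALU+sll.ALU  -- 2-wide
[3] i6  mul.MUL  -- WAW r4
[4] i7  ld.MEM  -- no-port MEM/MEM
[5] i8,i9  st.MEM+sub.ALU  -- 2-wide

PAIRS = 4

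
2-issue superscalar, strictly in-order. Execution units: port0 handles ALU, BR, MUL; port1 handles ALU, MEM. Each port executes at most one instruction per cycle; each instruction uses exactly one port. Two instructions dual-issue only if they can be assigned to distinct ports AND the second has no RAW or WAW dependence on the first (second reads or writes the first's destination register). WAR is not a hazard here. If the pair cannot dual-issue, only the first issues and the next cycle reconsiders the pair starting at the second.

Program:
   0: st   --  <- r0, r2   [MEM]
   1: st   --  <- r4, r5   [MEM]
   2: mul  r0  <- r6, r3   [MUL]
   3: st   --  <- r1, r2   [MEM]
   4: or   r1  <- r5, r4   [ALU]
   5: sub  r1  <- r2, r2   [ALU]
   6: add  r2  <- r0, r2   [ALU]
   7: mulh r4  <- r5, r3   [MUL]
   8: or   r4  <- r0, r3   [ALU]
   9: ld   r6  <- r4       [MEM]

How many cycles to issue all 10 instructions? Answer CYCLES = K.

0. st.MEM @i0  | no-port MEM/MEM
1. st.MEM mul.MUL @i1+i2  | 2-wide
2. st.MEM or.ALU @i3+i4  | 2-wide
3. sub.ALU add.ALU @i5+i6  | 2-wide
4. mulh.MUL @i7  | WAW r4
5. or.ALU @i8  | RAW r4
6. ld.MEM @i9  | tail

CYCLES = 7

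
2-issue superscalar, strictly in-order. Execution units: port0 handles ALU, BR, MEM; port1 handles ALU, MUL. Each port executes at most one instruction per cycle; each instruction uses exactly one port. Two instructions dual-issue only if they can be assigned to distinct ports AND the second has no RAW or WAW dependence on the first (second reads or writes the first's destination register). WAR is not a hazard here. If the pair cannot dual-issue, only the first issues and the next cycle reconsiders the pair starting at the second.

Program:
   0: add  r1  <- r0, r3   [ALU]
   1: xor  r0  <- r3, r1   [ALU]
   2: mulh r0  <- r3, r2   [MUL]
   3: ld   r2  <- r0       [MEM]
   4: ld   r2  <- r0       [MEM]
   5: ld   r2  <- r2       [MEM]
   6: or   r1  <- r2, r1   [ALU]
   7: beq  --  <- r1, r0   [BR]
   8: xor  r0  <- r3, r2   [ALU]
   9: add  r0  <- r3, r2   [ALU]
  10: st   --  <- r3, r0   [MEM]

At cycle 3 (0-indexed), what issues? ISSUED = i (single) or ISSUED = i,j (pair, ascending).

c0: i0 add  RAW r1
c1: i1 xor  WAW r0
c2: i2 mulh  RAW r0
c3: i3 ld  no-port MEM/MEM
c4: i4 ld  no-port MEM/MEM
c5: i5 ld  RAW r2
c6: i6 or  RAW r1
c7: i7+i8 beq+xor  dual
c8: i9 add  RAW r0
c9: i10 st  tail

ISSUED = 3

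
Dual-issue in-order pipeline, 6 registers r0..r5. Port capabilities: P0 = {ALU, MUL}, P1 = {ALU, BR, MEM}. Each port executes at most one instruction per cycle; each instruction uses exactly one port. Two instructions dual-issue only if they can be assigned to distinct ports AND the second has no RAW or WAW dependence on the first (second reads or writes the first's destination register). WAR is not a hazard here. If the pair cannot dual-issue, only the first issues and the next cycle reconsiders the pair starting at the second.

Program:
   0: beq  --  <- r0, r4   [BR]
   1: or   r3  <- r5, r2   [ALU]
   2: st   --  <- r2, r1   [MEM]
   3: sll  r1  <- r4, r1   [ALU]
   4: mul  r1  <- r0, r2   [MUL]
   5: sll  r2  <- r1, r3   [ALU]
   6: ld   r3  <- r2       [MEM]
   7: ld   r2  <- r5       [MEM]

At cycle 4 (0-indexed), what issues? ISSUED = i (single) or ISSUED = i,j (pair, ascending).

ISSUED = 6

0. beq/or @i0&i1  | 2-wide
1. st/sll @i2&i3  | 2-wide
2. mul @i4  | RAW r1
3. sll @i5  | RAW r2
4. ld @i6  | no-port MEM/MEM
5. ld @i7  | tail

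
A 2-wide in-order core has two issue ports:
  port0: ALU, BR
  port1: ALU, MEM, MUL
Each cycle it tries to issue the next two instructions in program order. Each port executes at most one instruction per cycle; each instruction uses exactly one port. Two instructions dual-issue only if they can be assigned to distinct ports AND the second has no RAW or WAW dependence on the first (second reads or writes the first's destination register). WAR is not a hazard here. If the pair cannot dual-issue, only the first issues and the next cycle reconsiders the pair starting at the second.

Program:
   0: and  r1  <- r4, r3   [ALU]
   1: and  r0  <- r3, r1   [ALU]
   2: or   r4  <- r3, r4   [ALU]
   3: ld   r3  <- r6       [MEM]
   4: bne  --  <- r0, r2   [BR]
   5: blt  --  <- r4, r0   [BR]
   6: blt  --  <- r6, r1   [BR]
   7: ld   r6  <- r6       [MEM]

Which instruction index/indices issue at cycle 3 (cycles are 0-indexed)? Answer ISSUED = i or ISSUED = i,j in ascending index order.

c0: i0 and  RAW r1
c1: i1,i2 and/or  pair
c2: i3,i4 ld/bne  pair
c3: i5 blt  no-port BR/BR
c4: i6,i7 blt/ld  pair

ISSUED = 5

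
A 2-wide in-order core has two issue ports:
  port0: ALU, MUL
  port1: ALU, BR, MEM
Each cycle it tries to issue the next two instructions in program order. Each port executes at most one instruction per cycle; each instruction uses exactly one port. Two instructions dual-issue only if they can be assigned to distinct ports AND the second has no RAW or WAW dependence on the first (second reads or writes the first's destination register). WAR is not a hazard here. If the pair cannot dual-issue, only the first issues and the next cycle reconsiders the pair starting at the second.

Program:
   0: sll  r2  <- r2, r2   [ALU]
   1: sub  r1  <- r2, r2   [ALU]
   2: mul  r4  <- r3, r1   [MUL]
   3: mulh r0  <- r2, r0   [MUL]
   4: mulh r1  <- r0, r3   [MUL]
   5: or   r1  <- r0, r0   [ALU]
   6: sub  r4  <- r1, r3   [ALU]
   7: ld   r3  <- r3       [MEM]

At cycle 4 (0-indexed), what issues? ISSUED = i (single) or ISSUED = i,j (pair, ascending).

c0: i0 sll.ALU  RAW r2
c1: i1 sub.ALU  RAW r1
c2: i2 mul.MUL  no-port MUL/MUL
c3: i3 mulh.MUL  no-port MUL/MUL
c4: i4 mulh.MUL  WAW r1
c5: i5 or.ALU  RAW r1
c6: i6/i7 sub.ALU/ld.MEM  dual

ISSUED = 4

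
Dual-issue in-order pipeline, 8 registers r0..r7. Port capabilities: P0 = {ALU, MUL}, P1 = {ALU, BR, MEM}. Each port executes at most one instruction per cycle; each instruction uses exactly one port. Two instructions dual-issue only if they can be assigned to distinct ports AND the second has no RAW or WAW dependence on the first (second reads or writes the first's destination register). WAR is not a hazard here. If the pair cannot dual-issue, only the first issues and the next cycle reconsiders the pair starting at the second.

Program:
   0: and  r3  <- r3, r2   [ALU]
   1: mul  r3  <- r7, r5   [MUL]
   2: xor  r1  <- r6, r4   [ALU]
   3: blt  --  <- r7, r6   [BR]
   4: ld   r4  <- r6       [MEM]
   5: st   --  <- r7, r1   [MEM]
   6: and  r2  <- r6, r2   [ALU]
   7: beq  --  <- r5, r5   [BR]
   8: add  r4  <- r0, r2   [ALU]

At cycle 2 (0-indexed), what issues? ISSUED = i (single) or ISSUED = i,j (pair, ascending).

  cy0 -> i0 (and.ALU) WAW r3
  cy1 -> i1+i2 (mul.MUL;xor.ALU) 2-wide
  cy2 -> i3 (blt.BR) no-port BR/MEM
  cy3 -> i4 (ld.MEM) no-port MEM/MEM
  cy4 -> i5+i6 (st.MEM;and.ALU) 2-wide
  cy5 -> i7+i8 (beq.BR;add.ALU) 2-wide

ISSUED = 3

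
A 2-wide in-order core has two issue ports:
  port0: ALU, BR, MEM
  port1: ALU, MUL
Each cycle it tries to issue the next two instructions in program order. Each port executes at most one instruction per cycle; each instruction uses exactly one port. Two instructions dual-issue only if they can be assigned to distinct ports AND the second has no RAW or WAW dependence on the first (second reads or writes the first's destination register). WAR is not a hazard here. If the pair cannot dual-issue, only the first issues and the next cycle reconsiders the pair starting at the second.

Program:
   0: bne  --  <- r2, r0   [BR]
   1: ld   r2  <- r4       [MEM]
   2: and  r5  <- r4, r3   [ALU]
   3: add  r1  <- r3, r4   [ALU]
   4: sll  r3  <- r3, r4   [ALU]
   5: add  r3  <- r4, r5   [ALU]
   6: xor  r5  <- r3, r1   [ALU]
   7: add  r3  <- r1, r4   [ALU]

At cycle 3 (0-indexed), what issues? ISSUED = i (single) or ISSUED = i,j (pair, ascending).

ISSUED = 5

t=0 i0:bne ; no-port BR/MEM
t=1 i1&i2:ld+and ; pair
t=2 i3&i4:add+sll ; pair
t=3 i5:add ; RAW r3
t=4 i6&i7:xor+add ; pair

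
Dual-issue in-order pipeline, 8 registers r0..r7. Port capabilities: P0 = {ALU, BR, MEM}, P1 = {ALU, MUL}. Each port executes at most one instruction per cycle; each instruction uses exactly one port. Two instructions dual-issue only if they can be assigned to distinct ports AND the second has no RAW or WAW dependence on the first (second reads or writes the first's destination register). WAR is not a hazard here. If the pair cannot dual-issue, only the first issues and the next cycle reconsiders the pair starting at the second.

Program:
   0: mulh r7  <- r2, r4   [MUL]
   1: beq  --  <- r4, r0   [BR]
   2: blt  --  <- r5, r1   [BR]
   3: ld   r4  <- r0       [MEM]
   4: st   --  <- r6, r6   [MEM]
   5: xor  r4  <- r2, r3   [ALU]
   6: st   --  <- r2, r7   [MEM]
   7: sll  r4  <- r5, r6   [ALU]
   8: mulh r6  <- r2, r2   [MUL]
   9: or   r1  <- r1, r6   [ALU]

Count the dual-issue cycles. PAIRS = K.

PAIRS = 3

#0 head=0: mulh.MUL;beq.BR i0,i1 pair
#1 head=2: blt.BR i2 no-port BR/MEM
#2 head=3: ld.MEM i3 no-port MEM/MEM
#3 head=4: st.MEM;xor.ALU i4,i5 pair
#4 head=6: st.MEM;sll.ALU i6,i7 pair
#5 head=8: mulh.MUL i8 RAW r6
#6 head=9: or.ALU i9 tail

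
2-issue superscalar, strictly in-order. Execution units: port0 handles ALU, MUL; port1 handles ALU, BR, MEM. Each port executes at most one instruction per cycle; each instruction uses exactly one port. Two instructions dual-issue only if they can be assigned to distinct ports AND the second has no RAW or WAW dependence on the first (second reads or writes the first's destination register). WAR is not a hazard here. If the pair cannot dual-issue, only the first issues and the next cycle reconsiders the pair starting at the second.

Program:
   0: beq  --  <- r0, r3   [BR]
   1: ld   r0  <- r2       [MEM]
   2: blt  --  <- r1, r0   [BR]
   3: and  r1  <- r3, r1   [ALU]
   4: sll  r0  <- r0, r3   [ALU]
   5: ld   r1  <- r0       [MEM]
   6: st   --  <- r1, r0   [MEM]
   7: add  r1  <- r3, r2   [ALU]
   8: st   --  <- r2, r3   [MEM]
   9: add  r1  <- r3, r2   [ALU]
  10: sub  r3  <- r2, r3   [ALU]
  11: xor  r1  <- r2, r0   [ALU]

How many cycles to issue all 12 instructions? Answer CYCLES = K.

CYCLES = 8

0. beq @i0  | no-port BR/MEM
1. ld @i1  | no-port MEM/BR
2. blt and @i2+i3  | pair
3. sll @i4  | RAW r0
4. ld @i5  | no-port MEM/MEM
5. st add @i6+i7  | pair
6. st add @i8+i9  | pair
7. sub xor @i10+i11  | pair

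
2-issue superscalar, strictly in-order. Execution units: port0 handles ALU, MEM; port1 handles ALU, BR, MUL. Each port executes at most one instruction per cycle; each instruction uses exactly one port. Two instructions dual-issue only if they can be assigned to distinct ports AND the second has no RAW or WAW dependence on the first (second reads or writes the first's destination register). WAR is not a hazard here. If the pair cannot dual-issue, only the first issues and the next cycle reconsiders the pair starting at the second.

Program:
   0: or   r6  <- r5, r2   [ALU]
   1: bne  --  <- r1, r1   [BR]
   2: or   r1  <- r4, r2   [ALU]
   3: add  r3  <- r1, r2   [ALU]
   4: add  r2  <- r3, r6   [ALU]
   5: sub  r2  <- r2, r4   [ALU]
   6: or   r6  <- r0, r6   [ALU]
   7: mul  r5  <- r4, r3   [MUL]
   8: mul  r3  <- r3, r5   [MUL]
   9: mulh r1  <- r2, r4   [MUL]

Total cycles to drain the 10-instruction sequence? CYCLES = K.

  cy0 -> i0/i1 (or.ALU;bne.BR) 2-wide
  cy1 -> i2 (or.ALU) RAW r1
  cy2 -> i3 (add.ALU) RAW r3
  cy3 -> i4 (add.ALU) RAW+WAW r2
  cy4 -> i5/i6 (sub.ALU;or.ALU) 2-wide
  cy5 -> i7 (mul.MUL) no-port MUL/MUL
  cy6 -> i8 (mul.MUL) no-port MUL/MUL
  cy7 -> i9 (mulh.MUL) tail

CYCLES = 8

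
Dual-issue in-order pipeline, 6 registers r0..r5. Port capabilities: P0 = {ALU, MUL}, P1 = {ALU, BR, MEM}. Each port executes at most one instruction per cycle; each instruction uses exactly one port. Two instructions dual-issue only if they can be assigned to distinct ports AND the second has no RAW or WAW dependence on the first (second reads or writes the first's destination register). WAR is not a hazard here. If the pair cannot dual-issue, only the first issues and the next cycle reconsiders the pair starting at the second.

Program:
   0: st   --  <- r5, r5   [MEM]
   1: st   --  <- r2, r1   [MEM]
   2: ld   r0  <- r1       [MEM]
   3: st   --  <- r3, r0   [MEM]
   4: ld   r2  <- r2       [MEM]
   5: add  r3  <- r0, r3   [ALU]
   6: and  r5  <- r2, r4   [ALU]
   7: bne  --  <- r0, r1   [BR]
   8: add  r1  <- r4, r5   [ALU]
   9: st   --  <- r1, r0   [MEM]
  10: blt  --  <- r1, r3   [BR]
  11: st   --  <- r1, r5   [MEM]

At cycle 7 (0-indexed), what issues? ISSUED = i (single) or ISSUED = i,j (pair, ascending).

ISSUED = 9

  cy0 -> i0 (st) no-port MEM/MEM
  cy1 -> i1 (st) no-port MEM/MEM
  cy2 -> i2 (ld) no-port MEM/MEM
  cy3 -> i3 (st) no-port MEM/MEM
  cy4 -> i4+i5 (ld add) dual
  cy5 -> i6+i7 (and bne) dual
  cy6 -> i8 (add) RAW r1
  cy7 -> i9 (st) no-port MEM/BR
  cy8 -> i10 (blt) no-port BR/MEM
  cy9 -> i11 (st) tail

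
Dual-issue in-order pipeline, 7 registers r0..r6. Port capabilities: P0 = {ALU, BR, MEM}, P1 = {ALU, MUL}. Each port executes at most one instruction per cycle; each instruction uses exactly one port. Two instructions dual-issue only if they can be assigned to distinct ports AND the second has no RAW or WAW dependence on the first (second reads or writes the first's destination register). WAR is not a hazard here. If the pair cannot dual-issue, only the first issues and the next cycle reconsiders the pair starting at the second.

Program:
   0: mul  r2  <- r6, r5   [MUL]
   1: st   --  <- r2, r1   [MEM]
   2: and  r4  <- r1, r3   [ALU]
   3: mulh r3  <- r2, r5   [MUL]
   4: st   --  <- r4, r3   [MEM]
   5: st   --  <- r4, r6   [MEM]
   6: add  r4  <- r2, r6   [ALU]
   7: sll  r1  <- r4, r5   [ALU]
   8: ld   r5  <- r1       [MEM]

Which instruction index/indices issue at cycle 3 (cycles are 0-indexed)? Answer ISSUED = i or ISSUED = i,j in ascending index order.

0. mul.MUL @i0  | RAW r2
1. st.MEM+and.ALU @i1/i2  | 2-wide
2. mulh.MUL @i3  | RAW r3
3. st.MEM @i4  | no-port MEM/MEM
4. st.MEM+add.ALU @i5/i6  | 2-wide
5. sll.ALU @i7  | RAW r1
6. ld.MEM @i8  | tail

ISSUED = 4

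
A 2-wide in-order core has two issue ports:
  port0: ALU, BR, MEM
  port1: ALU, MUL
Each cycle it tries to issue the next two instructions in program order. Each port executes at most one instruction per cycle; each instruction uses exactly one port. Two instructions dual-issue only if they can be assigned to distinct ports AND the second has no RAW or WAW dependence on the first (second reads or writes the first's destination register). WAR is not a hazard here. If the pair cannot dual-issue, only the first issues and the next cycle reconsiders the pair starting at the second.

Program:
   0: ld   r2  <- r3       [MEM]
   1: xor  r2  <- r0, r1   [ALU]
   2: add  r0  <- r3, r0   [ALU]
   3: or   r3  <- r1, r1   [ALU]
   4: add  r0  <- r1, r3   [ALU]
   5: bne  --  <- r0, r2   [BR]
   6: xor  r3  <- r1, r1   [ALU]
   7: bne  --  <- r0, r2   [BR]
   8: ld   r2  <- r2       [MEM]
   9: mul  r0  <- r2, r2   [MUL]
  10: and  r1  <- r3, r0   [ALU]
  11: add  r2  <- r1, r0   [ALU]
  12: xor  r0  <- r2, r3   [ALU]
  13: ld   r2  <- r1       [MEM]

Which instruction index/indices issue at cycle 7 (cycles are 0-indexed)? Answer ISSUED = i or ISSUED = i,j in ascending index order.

ISSUED = 9

[0] i0  ld  -- WAW r2
[1] i1,i2  xor+add  -- 2-wide
[2] i3  or  -- RAW r3
[3] i4  add  -- RAW r0
[4] i5,i6  bne+xor  -- 2-wide
[5] i7  bne  -- no-port BR/MEM
[6] i8  ld  -- RAW r2
[7] i9  mul  -- RAW r0
[8] i10  and  -- RAW r1
[9] i11  add  -- RAW r2
[10] i12,i13  xor+ld  -- 2-wide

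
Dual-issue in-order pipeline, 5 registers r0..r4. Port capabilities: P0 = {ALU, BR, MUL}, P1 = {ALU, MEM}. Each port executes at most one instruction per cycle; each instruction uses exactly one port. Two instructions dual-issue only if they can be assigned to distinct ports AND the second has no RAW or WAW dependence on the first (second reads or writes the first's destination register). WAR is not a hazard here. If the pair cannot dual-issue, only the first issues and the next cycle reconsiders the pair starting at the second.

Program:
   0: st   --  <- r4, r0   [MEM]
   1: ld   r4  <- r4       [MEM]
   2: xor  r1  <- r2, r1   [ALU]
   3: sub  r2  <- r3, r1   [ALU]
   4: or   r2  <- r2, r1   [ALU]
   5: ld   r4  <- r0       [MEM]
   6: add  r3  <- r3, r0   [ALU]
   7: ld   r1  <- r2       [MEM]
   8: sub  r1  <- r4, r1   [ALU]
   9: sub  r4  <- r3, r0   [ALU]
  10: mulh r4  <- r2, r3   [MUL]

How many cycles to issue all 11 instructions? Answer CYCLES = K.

c0: i0 st.MEM  no-port MEM/MEM
c1: i1,i2 ld.MEM;xor.ALU  dual
c2: i3 sub.ALU  RAW+WAW r2
c3: i4,i5 or.ALU;ld.MEM  dual
c4: i6,i7 add.ALU;ld.MEM  dual
c5: i8,i9 sub.ALU;sub.ALU  dual
c6: i10 mulh.MUL  tail

CYCLES = 7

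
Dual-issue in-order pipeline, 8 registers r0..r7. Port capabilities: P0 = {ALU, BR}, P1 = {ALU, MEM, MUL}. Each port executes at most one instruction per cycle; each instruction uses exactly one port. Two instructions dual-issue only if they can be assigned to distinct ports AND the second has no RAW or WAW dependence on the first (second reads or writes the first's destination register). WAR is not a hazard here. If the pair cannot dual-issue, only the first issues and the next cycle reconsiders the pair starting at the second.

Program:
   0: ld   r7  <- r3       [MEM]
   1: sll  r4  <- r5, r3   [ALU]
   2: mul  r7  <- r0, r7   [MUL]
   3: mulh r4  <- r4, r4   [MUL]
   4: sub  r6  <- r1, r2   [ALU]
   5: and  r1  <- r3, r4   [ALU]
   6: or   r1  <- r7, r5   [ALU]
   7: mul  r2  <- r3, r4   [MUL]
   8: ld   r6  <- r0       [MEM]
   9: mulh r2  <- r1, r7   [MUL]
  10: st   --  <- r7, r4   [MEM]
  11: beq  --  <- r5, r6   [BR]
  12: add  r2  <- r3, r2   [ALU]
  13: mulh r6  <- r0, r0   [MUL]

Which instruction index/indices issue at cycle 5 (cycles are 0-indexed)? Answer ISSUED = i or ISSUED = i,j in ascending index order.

ISSUED = 8

t=0 i0/i1:ld/sll ; pair
t=1 i2:mul ; no-port MUL/MUL
t=2 i3/i4:mulh/sub ; pair
t=3 i5:and ; WAW r1
t=4 i6/i7:or/mul ; pair
t=5 i8:ld ; no-port MEM/MUL
t=6 i9:mulh ; no-port MUL/MEM
t=7 i10/i11:st/beq ; pair
t=8 i12/i13:add/mulh ; pair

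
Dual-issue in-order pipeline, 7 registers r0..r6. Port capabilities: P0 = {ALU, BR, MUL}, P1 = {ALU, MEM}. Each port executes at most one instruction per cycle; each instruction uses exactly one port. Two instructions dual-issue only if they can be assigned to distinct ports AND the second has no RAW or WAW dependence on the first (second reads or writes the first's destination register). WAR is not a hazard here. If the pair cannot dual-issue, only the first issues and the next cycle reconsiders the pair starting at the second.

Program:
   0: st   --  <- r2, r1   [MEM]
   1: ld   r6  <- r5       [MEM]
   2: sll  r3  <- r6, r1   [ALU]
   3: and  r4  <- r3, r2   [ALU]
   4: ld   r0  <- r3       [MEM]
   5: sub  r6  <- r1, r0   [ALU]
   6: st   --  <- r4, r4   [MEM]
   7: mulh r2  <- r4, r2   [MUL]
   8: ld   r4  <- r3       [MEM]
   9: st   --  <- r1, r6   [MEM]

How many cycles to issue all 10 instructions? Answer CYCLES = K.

CYCLES = 7

c0: i0 st.MEM  no-port MEM/MEM
c1: i1 ld.MEM  RAW r6
c2: i2 sll.ALU  RAW r3
c3: i3,i4 and.ALU;ld.MEM  2-wide
c4: i5,i6 sub.ALU;st.MEM  2-wide
c5: i7,i8 mulh.MUL;ld.MEM  2-wide
c6: i9 st.MEM  tail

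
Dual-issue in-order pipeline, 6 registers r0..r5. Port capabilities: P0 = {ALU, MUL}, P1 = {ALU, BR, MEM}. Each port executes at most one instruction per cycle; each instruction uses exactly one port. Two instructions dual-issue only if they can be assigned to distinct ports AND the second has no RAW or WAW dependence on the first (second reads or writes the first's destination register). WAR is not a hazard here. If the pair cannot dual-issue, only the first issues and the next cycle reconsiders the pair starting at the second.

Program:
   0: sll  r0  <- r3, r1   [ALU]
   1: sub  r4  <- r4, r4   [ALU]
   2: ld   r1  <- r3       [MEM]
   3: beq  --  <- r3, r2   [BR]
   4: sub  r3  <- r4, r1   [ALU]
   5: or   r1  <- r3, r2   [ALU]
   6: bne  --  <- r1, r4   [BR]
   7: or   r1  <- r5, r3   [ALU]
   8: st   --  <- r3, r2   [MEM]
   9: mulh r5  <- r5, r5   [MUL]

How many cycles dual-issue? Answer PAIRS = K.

t=0 i0&i1:sll/sub ; 2-wide
t=1 i2:ld ; no-port MEM/BR
t=2 i3&i4:beq/sub ; 2-wide
t=3 i5:or ; RAW r1
t=4 i6&i7:bne/or ; 2-wide
t=5 i8&i9:st/mulh ; 2-wide

PAIRS = 4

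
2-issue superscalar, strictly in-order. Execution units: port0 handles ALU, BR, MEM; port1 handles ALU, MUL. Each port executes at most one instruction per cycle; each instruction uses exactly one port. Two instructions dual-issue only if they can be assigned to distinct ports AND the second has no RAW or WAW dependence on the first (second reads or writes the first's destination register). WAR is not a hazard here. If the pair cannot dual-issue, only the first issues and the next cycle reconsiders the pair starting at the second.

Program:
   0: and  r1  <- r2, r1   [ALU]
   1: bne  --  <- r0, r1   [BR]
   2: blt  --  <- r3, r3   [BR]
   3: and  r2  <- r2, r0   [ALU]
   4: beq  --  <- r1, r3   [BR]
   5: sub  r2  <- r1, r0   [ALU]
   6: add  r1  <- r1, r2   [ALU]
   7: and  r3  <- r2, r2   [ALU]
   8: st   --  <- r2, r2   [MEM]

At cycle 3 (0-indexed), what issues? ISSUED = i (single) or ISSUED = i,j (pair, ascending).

ISSUED = 4,5

c0: i0 and  RAW r1
c1: i1 bne  no-port BR/BR
c2: i2,i3 blt;and  2-wide
c3: i4,i5 beq;sub  2-wide
c4: i6,i7 add;and  2-wide
c5: i8 st  tail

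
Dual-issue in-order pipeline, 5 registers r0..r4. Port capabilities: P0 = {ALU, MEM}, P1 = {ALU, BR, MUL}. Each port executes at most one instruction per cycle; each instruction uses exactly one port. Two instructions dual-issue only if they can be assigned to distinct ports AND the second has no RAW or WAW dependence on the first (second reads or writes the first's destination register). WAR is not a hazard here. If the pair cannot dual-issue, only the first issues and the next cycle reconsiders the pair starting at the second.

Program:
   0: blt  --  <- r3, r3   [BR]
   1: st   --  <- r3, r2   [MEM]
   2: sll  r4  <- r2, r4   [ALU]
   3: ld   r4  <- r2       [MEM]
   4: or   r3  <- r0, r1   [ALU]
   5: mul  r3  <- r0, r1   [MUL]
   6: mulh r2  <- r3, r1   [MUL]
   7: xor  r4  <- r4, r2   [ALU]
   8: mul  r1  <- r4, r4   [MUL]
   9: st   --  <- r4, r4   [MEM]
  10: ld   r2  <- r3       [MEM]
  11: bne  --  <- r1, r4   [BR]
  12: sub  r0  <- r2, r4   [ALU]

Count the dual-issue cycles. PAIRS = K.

#0 head=0: blt st i0&i1 2-wide
#1 head=2: sll i2 WAW r4
#2 head=3: ld or i3&i4 2-wide
#3 head=5: mul i5 no-port MUL/MUL
#4 head=6: mulh i6 RAW r2
#5 head=7: xor i7 RAW r4
#6 head=8: mul st i8&i9 2-wide
#7 head=10: ld bne i10&i11 2-wide
#8 head=12: sub i12 tail

PAIRS = 4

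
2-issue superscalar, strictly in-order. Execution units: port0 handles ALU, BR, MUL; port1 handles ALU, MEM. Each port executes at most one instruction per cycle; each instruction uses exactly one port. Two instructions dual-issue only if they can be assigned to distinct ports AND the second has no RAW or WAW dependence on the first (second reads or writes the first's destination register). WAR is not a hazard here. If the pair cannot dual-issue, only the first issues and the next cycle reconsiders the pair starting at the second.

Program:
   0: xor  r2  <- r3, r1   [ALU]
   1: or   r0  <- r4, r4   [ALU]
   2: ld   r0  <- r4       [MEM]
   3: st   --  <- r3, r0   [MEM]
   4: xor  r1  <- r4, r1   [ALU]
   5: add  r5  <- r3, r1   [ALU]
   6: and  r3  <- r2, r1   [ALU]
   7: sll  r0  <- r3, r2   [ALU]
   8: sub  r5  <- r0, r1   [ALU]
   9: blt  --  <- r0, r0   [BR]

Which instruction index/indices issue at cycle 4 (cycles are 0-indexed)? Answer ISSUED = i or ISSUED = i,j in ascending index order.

c0: i0&i1 xor.ALU or.ALU  2-wide
c1: i2 ld.MEM  no-port MEM/MEM
c2: i3&i4 st.MEM xor.ALU  2-wide
c3: i5&i6 add.ALU and.ALU  2-wide
c4: i7 sll.ALU  RAW r0
c5: i8&i9 sub.ALU blt.BR  2-wide

ISSUED = 7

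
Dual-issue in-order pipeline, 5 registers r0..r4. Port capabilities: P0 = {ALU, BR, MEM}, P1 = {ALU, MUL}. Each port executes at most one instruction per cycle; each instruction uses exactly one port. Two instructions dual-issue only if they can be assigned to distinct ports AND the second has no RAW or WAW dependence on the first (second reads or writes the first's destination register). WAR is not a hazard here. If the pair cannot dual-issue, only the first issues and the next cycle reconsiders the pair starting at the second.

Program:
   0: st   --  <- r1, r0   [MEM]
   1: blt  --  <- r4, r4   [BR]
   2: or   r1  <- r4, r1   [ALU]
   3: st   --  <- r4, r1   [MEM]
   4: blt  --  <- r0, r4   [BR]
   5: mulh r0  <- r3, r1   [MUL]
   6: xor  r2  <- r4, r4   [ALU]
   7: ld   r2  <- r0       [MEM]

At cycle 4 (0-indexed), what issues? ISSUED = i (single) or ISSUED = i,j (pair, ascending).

#0 head=0: st.MEM i0 no-port MEM/BR
#1 head=1: blt.BR or.ALU i1,i2 2-wide
#2 head=3: st.MEM i3 no-port MEM/BR
#3 head=4: blt.BR mulh.MUL i4,i5 2-wide
#4 head=6: xor.ALU i6 WAW r2
#5 head=7: ld.MEM i7 tail

ISSUED = 6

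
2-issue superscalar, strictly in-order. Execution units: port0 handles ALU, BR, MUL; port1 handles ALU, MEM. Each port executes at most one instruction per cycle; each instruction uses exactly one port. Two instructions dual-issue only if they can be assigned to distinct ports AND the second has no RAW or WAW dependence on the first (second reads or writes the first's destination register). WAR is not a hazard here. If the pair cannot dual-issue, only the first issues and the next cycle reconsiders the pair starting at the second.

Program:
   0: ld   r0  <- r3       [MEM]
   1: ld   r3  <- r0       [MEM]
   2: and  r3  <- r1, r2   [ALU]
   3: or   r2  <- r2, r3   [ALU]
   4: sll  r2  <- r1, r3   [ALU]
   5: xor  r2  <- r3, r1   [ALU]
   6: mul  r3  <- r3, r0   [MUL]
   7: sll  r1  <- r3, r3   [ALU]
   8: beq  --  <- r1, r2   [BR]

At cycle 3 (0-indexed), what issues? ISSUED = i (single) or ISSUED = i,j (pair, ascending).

c0: i0 ld  no-port MEM/MEM
c1: i1 ld  WAW r3
c2: i2 and  RAW r3
c3: i3 or  WAW r2
c4: i4 sll  WAW r2
c5: i5&i6 xor;mul  pair
c6: i7 sll  RAW r1
c7: i8 beq  tail

ISSUED = 3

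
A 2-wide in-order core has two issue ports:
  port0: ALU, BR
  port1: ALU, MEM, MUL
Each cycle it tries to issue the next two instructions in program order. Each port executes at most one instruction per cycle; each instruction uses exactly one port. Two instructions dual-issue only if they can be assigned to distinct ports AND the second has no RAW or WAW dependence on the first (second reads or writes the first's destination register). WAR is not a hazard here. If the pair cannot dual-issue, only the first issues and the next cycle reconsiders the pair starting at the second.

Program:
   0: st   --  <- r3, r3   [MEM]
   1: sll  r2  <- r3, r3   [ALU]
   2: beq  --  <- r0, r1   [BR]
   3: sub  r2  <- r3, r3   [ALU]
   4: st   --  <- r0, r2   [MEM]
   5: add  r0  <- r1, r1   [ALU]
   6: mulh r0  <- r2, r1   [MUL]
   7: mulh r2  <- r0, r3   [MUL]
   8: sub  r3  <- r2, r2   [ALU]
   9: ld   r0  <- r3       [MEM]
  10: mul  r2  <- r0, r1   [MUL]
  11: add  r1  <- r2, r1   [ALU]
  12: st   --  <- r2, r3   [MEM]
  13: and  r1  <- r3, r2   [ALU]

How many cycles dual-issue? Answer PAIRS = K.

[0] i0/i1  st.MEM/sll.ALU  -- 2-wide
[1] i2/i3  beq.BR/sub.ALU  -- 2-wide
[2] i4/i5  st.MEM/add.ALU  -- 2-wide
[3] i6  mulh.MUL  -- no-port MUL/MUL
[4] i7  mulh.MUL  -- RAW r2
[5] i8  sub.ALU  -- RAW r3
[6] i9  ld.MEM  -- no-port MEM/MUL
[7] i10  mul.MUL  -- RAW r2
[8] i11/i12  add.ALU/st.MEM  -- 2-wide
[9] i13  and.ALU  -- tail

PAIRS = 4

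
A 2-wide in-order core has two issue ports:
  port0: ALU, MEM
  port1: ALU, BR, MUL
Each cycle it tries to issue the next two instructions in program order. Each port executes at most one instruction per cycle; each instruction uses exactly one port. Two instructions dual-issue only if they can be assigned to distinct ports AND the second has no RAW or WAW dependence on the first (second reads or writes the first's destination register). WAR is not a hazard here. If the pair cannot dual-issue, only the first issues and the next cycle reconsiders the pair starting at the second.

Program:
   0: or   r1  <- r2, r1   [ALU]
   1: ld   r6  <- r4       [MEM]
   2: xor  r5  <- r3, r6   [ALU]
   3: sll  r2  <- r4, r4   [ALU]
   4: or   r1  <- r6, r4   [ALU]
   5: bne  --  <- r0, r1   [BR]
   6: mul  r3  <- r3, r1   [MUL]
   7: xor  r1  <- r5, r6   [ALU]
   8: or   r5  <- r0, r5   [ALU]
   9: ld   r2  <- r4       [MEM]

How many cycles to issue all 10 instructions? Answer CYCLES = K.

  cy0 -> i0+i1 (or.ALU ld.MEM) 2-wide
  cy1 -> i2+i3 (xor.ALU sll.ALU) 2-wide
  cy2 -> i4 (or.ALU) RAW r1
  cy3 -> i5 (bne.BR) no-port BR/MUL
  cy4 -> i6+i7 (mul.MUL xor.ALU) 2-wide
  cy5 -> i8+i9 (or.ALU ld.MEM) 2-wide

CYCLES = 6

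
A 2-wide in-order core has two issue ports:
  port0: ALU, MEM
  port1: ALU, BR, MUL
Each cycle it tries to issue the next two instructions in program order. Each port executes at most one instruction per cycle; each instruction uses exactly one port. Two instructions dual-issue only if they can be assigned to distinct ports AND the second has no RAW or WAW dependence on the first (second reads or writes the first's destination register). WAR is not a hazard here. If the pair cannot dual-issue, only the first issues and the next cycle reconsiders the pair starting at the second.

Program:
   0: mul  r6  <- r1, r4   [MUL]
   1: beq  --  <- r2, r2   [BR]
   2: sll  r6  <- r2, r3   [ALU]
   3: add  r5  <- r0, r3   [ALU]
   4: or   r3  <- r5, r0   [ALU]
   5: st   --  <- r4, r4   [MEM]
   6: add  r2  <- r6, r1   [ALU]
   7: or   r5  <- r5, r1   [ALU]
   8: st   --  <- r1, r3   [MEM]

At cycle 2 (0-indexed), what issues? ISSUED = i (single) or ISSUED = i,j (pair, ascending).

c0: i0 mul  no-port MUL/BR
c1: i1,i2 beq;sll  2-wide
c2: i3 add  RAW r5
c3: i4,i5 or;st  2-wide
c4: i6,i7 add;or  2-wide
c5: i8 st  tail

ISSUED = 3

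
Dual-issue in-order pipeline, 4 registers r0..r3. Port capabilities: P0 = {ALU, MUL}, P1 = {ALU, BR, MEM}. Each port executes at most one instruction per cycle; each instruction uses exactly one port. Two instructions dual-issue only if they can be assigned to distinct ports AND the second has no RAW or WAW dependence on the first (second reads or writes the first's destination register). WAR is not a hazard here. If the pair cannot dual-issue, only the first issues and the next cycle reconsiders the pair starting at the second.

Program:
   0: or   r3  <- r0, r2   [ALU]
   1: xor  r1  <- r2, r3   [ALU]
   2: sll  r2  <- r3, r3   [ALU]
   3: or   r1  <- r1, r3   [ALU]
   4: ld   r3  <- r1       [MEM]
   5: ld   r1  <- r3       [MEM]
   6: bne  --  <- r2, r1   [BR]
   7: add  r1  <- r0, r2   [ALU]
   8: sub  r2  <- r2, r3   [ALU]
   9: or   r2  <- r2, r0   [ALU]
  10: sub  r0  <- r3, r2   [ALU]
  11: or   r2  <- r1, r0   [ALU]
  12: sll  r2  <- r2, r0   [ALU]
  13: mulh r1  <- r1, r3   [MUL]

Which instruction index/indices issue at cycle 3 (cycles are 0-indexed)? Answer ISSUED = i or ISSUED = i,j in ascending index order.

0. or @i0  | RAW r3
1. xor+sll @i1&i2  | dual
2. or @i3  | RAW r1
3. ld @i4  | no-port MEM/MEM
4. ld @i5  | no-port MEM/BR
5. bne+add @i6&i7  | dual
6. sub @i8  | RAW+WAW r2
7. or @i9  | RAW r2
8. sub @i10  | RAW r0
9. or @i11  | RAW+WAW r2
10. sll+mulh @i12&i13  | dual

ISSUED = 4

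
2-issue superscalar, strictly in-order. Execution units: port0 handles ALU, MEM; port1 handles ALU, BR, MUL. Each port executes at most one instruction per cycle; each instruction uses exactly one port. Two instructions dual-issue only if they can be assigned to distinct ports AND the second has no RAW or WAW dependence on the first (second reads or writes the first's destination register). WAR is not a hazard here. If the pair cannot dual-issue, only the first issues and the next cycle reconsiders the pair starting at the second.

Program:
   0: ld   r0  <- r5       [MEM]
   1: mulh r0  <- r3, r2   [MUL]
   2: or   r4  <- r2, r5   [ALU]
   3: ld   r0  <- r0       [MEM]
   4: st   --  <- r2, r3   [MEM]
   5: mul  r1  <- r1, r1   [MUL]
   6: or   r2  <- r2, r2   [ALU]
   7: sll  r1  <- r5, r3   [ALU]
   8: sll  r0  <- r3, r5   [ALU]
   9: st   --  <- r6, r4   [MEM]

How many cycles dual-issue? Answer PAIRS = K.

PAIRS = 4

#0 head=0: ld.MEM i0 WAW r0
#1 head=1: mulh.MUL/or.ALU i1+i2 2-wide
#2 head=3: ld.MEM i3 no-port MEM/MEM
#3 head=4: st.MEM/mul.MUL i4+i5 2-wide
#4 head=6: or.ALU/sll.ALU i6+i7 2-wide
#5 head=8: sll.ALU/st.MEM i8+i9 2-wide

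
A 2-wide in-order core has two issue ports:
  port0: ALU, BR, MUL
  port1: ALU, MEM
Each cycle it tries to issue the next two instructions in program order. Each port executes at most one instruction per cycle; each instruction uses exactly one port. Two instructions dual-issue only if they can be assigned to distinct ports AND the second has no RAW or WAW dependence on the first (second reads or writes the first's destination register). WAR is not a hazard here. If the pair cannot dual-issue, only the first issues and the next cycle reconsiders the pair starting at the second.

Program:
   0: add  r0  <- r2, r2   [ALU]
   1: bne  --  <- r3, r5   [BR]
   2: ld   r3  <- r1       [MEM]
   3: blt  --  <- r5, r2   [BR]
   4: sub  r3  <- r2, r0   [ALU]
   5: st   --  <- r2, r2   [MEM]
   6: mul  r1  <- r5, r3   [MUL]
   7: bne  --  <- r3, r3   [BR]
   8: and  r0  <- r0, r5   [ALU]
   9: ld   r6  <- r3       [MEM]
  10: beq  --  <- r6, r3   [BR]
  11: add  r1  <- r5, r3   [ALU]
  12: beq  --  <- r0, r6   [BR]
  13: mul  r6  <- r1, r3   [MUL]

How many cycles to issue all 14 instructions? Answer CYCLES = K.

c0: i0&i1 add.ALU bne.BR  2-wide
c1: i2&i3 ld.MEM blt.BR  2-wide
c2: i4&i5 sub.ALU st.MEM  2-wide
c3: i6 mul.MUL  no-port MUL/BR
c4: i7&i8 bne.BR and.ALU  2-wide
c5: i9 ld.MEM  RAW r6
c6: i10&i11 beq.BR add.ALU  2-wide
c7: i12 beq.BR  no-port BR/MUL
c8: i13 mul.MUL  tail

CYCLES = 9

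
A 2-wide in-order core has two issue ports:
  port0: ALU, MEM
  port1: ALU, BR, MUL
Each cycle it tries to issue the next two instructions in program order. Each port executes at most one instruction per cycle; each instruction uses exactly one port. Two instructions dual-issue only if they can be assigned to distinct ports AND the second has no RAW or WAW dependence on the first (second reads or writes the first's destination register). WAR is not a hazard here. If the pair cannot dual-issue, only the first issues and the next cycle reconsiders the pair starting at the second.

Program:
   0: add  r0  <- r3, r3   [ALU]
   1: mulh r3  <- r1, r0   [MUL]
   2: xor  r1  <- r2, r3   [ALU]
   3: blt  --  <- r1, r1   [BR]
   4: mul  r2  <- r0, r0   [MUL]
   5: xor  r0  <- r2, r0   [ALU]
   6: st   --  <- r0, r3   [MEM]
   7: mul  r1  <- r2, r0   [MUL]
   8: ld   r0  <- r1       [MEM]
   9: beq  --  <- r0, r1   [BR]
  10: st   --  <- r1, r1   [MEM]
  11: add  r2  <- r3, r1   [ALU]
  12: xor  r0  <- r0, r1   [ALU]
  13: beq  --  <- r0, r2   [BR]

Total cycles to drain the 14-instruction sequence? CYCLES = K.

CYCLES = 11

0. add.ALU @i0  | RAW r0
1. mulh.MUL @i1  | RAW r3
2. xor.ALU @i2  | RAW r1
3. blt.BR @i3  | no-port BR/MUL
4. mul.MUL @i4  | RAW r2
5. xor.ALU @i5  | RAW r0
6. st.MEM mul.MUL @i6/i7  | 2-wide
7. ld.MEM @i8  | RAW r0
8. beq.BR st.MEM @i9/i10  | 2-wide
9. add.ALU xor.ALU @i11/i12  | 2-wide
10. beq.BR @i13  | tail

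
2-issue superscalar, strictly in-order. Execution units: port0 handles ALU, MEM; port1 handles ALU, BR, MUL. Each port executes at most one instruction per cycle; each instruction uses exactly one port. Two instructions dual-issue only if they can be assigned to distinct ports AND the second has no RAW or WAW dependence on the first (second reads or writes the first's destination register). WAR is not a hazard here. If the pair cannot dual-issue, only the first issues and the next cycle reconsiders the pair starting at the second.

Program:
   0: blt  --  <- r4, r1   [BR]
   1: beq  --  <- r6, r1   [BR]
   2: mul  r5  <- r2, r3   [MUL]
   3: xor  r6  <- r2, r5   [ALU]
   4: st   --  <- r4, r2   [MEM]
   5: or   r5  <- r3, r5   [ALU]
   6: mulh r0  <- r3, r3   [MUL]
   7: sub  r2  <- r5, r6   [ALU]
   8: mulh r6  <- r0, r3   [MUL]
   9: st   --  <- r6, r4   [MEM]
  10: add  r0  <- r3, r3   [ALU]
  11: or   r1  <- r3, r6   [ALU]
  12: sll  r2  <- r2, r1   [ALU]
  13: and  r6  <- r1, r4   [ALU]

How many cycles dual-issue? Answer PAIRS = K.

[0] i0  blt.BR  -- no-port BR/BR
[1] i1  beq.BR  -- no-port BR/MUL
[2] i2  mul.MUL  -- RAW r5
[3] i3/i4  xor.ALU+st.MEM  -- dual
[4] i5/i6  or.ALU+mulh.MUL  -- dual
[5] i7/i8  sub.ALU+mulh.MUL  -- dual
[6] i9/i10  st.MEM+add.ALU  -- dual
[7] i11  or.ALU  -- RAW r1
[8] i12/i13  sll.ALU+and.ALU  -- dual

PAIRS = 5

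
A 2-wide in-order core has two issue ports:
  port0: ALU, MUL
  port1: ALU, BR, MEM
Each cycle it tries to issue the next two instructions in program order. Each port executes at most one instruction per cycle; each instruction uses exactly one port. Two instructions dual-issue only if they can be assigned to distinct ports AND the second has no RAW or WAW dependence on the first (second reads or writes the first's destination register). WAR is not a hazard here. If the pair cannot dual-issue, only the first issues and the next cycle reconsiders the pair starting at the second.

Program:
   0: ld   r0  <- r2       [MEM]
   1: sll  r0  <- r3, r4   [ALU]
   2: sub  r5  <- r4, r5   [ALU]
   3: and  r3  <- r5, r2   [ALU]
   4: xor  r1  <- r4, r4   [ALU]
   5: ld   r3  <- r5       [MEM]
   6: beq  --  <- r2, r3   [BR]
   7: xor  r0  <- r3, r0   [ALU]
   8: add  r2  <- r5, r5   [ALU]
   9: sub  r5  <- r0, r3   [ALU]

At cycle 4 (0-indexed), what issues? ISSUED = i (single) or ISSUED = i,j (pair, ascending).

[0] i0  ld.MEM  -- WAW r0
[1] i1&i2  sll.ALU+sub.ALU  -- dual
[2] i3&i4  and.ALU+xor.ALU  -- dual
[3] i5  ld.MEM  -- no-port MEM/BR
[4] i6&i7  beq.BR+xor.ALU  -- dual
[5] i8&i9  add.ALU+sub.ALU  -- dual

ISSUED = 6,7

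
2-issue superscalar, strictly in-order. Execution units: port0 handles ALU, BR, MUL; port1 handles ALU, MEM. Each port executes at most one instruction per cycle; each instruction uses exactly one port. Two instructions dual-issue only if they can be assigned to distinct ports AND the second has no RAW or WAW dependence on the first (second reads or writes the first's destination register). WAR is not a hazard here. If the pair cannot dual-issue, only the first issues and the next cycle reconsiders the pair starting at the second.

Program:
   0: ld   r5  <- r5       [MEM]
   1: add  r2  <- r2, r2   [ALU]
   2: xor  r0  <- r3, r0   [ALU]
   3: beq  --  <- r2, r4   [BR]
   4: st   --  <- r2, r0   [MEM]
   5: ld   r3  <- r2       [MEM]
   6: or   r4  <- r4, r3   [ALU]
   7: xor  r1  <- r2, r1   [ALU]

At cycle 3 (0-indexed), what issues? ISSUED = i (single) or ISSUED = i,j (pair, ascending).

ISSUED = 5

c0: i0+i1 ld/add  2-wide
c1: i2+i3 xor/beq  2-wide
c2: i4 st  no-port MEM/MEM
c3: i5 ld  RAW r3
c4: i6+i7 or/xor  2-wide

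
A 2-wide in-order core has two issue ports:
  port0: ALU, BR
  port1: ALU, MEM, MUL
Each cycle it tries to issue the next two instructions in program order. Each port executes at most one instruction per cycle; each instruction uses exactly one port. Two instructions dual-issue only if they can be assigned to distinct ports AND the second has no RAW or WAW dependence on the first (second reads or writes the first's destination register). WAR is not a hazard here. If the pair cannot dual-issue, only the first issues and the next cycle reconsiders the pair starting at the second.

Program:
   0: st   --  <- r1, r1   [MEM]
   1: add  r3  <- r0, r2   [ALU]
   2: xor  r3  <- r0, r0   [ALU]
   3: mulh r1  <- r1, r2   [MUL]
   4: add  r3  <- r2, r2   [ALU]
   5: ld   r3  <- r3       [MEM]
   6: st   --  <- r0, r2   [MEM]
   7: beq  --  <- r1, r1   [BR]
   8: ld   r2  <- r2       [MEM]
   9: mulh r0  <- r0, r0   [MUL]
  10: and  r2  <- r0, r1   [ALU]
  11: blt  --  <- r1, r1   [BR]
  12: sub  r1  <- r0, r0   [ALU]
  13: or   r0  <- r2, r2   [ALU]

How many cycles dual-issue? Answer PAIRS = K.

#0 head=0: st add i0/i1 dual
#1 head=2: xor mulh i2/i3 dual
#2 head=4: add i4 RAW+WAW r3
#3 head=5: ld i5 no-port MEM/MEM
#4 head=6: st beq i6/i7 dual
#5 head=8: ld i8 no-port MEM/MUL
#6 head=9: mulh i9 RAW r0
#7 head=10: and blt i10/i11 dual
#8 head=12: sub or i12/i13 dual

PAIRS = 5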